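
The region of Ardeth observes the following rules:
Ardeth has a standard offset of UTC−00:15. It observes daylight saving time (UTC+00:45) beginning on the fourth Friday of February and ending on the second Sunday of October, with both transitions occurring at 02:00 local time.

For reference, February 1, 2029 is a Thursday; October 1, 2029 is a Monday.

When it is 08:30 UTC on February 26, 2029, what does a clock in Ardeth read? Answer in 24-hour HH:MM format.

1 February 2029 is a Thursday, so the first Friday is February 2 and the fourth is February 23.
1 October 2029 is a Monday, so the first Sunday is October 7 and the second is October 14.
At the standard offset (UTC−00:15), 08:30 UTC − 0h15m = 08:15 Ardeth standard time.
The standard-time date in Ardeth, February 26, 2029, falls between 23 February and 14 October, so daylight saving is in effect and Ardeth is at UTC+00:45.
08:30 UTC + 0h45m = 09:15 local.

09:15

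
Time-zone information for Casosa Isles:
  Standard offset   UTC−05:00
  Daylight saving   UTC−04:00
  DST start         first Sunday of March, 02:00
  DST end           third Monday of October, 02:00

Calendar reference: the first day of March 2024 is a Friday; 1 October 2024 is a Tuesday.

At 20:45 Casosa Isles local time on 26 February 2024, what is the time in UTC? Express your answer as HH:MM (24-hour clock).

1 March 2024 is a Friday, so the first Sunday is March 3.
1 October 2024 is a Tuesday, so the first Monday is October 7 and the third is October 21.
26 February 2024 does not fall between 3 March and 21 October, so daylight saving is not in effect and Casosa Isles is at UTC−05:00.
20:45 local + 5h = 01:45 UTC (rolling into the next day, 27 February 2024).

01:45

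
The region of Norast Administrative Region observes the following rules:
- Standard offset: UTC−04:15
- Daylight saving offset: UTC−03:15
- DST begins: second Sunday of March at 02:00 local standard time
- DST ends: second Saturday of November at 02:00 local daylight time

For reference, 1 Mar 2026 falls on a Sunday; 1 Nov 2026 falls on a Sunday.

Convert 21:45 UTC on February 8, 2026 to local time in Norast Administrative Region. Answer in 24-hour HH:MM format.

1 March 2026 is a Sunday, so the first Sunday is March 1 and the second is March 8.
1 November 2026 is a Sunday, so the first Saturday is November 7 and the second is November 14.
At the standard offset (UTC−04:15), 21:45 UTC − 4h15m = 17:30 Norast Administrative Region standard time.
The standard-time date in Norast Administrative Region, February 8, 2026, does not fall between 8 March and 14 November, so daylight saving is not in effect and Norast Administrative Region is at UTC−04:15.
21:45 UTC − 4h15m = 17:30 local.

17:30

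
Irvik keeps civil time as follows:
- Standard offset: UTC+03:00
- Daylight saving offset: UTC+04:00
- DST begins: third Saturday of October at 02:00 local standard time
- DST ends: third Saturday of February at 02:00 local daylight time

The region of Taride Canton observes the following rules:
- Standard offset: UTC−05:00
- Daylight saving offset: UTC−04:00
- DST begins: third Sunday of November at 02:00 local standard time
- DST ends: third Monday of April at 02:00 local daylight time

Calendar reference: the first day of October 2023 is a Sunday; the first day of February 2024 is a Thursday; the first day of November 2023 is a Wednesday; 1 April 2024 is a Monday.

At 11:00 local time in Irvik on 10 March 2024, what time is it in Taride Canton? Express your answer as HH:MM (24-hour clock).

04:00

1 October 2023 is a Sunday, so the first Saturday is October 7 and the third is October 21.
1 February 2024 is a Thursday, so the first Saturday is February 3 and the third is February 17.
10 March 2024 does not fall between 21 October 2023 and 17 February 2024, so daylight saving is not in effect and Irvik is at UTC+03:00.
11:00 Irvik − 3h = 08:00 UTC.
1 November 2023 is a Wednesday, so the first Sunday is November 5 and the third is November 19.
1 April 2024 is a Monday, so the first Monday is April 1 and the third is April 15.
At the standard offset (UTC−05:00), 08:00 UTC − 5h = 03:00 Taride Canton standard time.
The standard-time date in Taride Canton, 10 March 2024, lies within the daylight-saving period (19 November 2023 – 15 April 2024), so Taride Canton is on daylight time, UTC−04:00.
08:00 UTC − 4h = 04:00 Taride Canton.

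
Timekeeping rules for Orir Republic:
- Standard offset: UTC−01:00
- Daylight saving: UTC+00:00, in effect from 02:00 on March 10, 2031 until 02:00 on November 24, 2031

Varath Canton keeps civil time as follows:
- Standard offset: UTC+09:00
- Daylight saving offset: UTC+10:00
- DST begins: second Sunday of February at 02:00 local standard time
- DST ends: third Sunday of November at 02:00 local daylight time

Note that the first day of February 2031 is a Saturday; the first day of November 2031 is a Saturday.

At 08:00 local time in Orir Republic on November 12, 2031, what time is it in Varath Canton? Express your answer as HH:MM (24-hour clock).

18:00

Daylight saving runs 10 March – 24 November; November 12, 2031 is inside that window, so Orir Republic is at UTC+00:00.
08:00 Orir Republic − 0h = 08:00 UTC.
1 February 2031 is a Saturday, so the first Sunday is February 2 and the second is February 9.
1 November 2031 is a Saturday, so the first Sunday is November 2 and the third is November 16.
At the standard offset (UTC+09:00), 08:00 UTC + 9h = 17:00 Varath Canton standard time.
The standard-time date in Varath Canton, November 12, 2031, falls between 9 February and 16 November, so daylight saving is in effect and Varath Canton is at UTC+10:00.
08:00 UTC + 10h = 18:00 Varath Canton.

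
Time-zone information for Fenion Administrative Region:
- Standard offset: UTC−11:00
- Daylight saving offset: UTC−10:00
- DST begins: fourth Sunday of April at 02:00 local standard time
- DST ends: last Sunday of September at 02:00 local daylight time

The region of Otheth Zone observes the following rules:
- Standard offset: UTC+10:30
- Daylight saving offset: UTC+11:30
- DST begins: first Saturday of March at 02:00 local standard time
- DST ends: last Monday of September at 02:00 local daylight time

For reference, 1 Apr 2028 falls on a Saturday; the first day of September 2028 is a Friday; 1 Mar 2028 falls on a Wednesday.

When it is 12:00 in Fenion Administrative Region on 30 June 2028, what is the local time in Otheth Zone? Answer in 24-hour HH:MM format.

1 April 2028 is a Saturday, so the first Sunday is April 2 and the fourth is April 23.
1 September 2028 is a Friday, so Sundays fall on 3, 10, 17, 24; the last is September 24.
Daylight saving runs 23 April – 24 September; 30 June 2028 is inside that window, so Fenion Administrative Region is at UTC−10:00.
12:00 Fenion Administrative Region + 10h = 22:00 UTC.
1 March 2028 is a Wednesday, so the first Saturday is March 4.
1 September 2028 is a Friday, so Mondays fall on 4, 11, 18, 25; the last is September 25.
At the standard offset (UTC+10:30), 22:00 UTC + 10h30m = 08:30 Otheth Zone standard time (rolling into the next day, 1 July 2028).
The standard-time date in Otheth Zone, 1 July 2028, lies within the daylight-saving period (4 March – 25 September), so Otheth Zone is on daylight time, UTC+11:30.
22:00 UTC + 11h30m = 09:30 Otheth Zone (rolling into the next day, 1 July 2028).

09:30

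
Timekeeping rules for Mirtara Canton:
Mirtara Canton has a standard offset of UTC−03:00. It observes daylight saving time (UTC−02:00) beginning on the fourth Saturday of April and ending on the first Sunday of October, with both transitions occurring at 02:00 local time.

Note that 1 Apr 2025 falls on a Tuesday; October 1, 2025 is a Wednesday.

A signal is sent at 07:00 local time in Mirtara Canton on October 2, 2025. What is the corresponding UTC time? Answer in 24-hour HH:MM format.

1 April 2025 is a Tuesday, so the first Saturday is April 5 and the fourth is April 26.
1 October 2025 is a Wednesday, so the first Sunday is October 5.
October 2, 2025 lies within the daylight-saving period (26 April – 5 October), so Mirtara Canton is on daylight time, UTC−02:00.
07:00 local + 2h = 09:00 UTC.

09:00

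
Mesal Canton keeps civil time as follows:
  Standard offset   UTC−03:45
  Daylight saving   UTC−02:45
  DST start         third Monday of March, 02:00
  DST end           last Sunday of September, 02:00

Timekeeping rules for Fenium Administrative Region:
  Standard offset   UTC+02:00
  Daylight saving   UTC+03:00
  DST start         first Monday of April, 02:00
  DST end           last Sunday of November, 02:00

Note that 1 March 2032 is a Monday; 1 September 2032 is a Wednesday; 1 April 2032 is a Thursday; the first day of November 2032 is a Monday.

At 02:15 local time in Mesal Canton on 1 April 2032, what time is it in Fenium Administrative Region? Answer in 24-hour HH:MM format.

07:00

1 March 2032 is a Monday, so the first Monday is March 1 and the third is March 15.
1 September 2032 is a Wednesday, so Sundays fall on 5, 12, 19, 26; the last is September 26.
1 April 2032 falls between 15 March and 26 September, so daylight saving is in effect and Mesal Canton is at UTC−02:45.
02:15 Mesal Canton + 2h45m = 05:00 UTC.
1 April 2032 is a Thursday, so the first Monday is April 5.
1 November 2032 is a Monday, so Sundays fall on 7, 14, 21, 28; the last is November 28.
At the standard offset (UTC+02:00), 05:00 UTC + 2h = 07:00 Fenium Administrative Region standard time.
The standard-time date in Fenium Administrative Region, 1 April 2032, does not fall between 5 April and 28 November, so daylight saving is not in effect and Fenium Administrative Region is at UTC+02:00.
05:00 UTC + 2h = 07:00 Fenium Administrative Region.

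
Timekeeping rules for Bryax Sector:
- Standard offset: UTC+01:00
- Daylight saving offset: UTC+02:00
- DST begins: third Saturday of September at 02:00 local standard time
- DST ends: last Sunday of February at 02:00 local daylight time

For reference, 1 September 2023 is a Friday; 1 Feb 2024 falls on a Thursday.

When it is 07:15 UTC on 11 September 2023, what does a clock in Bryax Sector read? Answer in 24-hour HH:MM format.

1 September 2023 is a Friday, so the first Saturday is September 2 and the third is September 16.
1 February 2024 is a Thursday, so Sundays fall on 4, 11, 18, 25; the last is February 25.
At the standard offset (UTC+01:00), 07:15 UTC + 1h = 08:15 Bryax Sector standard time.
The standard-time date in Bryax Sector, 11 September 2023, is outside the daylight-saving period (16 September 2023 – 25 February 2024), so Bryax Sector is on standard time, UTC+01:00.
07:15 UTC + 1h = 08:15 local.

08:15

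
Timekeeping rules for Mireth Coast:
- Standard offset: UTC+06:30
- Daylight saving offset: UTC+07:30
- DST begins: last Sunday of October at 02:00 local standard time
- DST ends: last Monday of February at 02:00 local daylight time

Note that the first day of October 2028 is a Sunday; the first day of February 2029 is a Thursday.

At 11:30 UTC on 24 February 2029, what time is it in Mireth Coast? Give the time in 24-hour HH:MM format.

19:00

1 October 2028 is a Sunday, so Sundays fall on 1, 8, 15, 22, 29; the last is October 29.
1 February 2029 is a Thursday, so Mondays fall on 5, 12, 19, 26; the last is February 26.
At the standard offset (UTC+06:30), 11:30 UTC + 6h30m = 18:00 Mireth Coast standard time.
The standard-time date in Mireth Coast, 24 February 2029, falls between 29 October 2028 and 26 February 2029, so daylight saving is in effect and Mireth Coast is at UTC+07:30.
11:30 UTC + 7h30m = 19:00 local.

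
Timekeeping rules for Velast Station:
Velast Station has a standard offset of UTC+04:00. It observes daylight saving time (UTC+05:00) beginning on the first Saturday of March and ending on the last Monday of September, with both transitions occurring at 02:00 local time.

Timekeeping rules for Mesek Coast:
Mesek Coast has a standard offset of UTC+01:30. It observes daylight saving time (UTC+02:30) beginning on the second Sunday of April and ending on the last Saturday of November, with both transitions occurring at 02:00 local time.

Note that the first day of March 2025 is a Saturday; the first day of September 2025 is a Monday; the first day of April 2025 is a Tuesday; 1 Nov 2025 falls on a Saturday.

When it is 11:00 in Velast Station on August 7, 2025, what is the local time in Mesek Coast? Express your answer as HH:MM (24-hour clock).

08:30

1 March 2025 is a Saturday, so the first Saturday is March 1.
1 September 2025 is a Monday, so Mondays fall on 1, 8, 15, 22, 29; the last is September 29.
August 7, 2025 falls between 1 March and 29 September, so daylight saving is in effect and Velast Station is at UTC+05:00.
11:00 Velast Station − 5h = 06:00 UTC.
1 April 2025 is a Tuesday, so the first Sunday is April 6 and the second is April 13.
1 November 2025 is a Saturday, so Saturdays fall on 1, 8, 15, 22, 29; the last is November 29.
At the standard offset (UTC+01:30), 06:00 UTC + 1h30m = 07:30 Mesek Coast standard time.
The standard-time date in Mesek Coast, August 7, 2025, lies within the daylight-saving period (13 April – 29 November), so Mesek Coast is on daylight time, UTC+02:30.
06:00 UTC + 2h30m = 08:30 Mesek Coast.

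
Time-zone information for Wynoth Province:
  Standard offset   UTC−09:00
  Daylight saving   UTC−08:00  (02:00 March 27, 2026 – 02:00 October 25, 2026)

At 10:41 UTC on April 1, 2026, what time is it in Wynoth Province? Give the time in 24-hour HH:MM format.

At the standard offset (UTC−09:00), 10:41 UTC − 9h = 01:41 Wynoth Province standard time.
The standard-time date in Wynoth Province, April 1, 2026, lies within the daylight-saving period (27 March – 25 October), so Wynoth Province is on daylight time, UTC−08:00.
10:41 UTC − 8h = 02:41 local.

02:41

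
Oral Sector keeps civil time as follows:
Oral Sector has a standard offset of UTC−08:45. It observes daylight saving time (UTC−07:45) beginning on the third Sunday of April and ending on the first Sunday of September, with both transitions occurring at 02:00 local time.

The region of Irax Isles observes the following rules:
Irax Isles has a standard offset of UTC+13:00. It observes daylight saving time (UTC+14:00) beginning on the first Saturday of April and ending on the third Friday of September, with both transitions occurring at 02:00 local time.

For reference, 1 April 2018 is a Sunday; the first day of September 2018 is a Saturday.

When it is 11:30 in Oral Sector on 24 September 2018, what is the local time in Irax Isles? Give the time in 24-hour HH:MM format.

1 April 2018 is a Sunday, so the first Sunday is April 1 and the third is April 15.
1 September 2018 is a Saturday, so the first Sunday is September 2.
24 September 2018 is outside the daylight-saving period (15 April – 2 September), so Oral Sector is on standard time, UTC−08:45.
11:30 Oral Sector + 8h45m = 20:15 UTC.
1 April 2018 is a Sunday, so the first Saturday is April 7.
1 September 2018 is a Saturday, so the first Friday is September 7 and the third is September 21.
At the standard offset (UTC+13:00), 20:15 UTC + 13h = 09:15 Irax Isles standard time (rolling into the next day, 25 September 2018).
Daylight saving runs 7 April – 21 September; the standard-time date in Irax Isles, 25 September 2018, is outside that window, so Irax Isles is on standard time at UTC+13:00.
20:15 UTC + 13h = 09:15 Irax Isles (rolling into the next day, 25 September 2018).

09:15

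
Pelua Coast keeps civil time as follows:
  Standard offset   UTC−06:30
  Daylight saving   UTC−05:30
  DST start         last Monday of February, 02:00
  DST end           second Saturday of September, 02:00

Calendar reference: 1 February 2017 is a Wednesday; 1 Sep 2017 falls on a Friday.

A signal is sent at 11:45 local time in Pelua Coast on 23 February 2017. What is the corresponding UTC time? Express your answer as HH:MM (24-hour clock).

18:15

1 February 2017 is a Wednesday, so Mondays fall on 6, 13, 20, 27; the last is February 27.
1 September 2017 is a Friday, so the first Saturday is September 2 and the second is September 9.
23 February 2017 does not fall between 27 February and 9 September, so daylight saving is not in effect and Pelua Coast is at UTC−06:30.
11:45 local + 6h30m = 18:15 UTC.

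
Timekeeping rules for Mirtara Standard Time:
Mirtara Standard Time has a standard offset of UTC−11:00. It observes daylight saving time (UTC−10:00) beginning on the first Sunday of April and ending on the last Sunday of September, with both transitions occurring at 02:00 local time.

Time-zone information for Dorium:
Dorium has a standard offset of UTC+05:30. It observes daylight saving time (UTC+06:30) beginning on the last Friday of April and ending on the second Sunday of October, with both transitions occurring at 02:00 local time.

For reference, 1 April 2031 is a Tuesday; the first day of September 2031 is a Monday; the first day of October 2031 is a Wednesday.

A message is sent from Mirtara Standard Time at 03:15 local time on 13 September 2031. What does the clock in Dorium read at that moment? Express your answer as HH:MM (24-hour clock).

19:45

1 April 2031 is a Tuesday, so the first Sunday is April 6.
1 September 2031 is a Monday, so Sundays fall on 7, 14, 21, 28; the last is September 28.
13 September 2031 lies within the daylight-saving period (6 April – 28 September), so Mirtara Standard Time is on daylight time, UTC−10:00.
03:15 Mirtara Standard Time + 10h = 13:15 UTC.
1 April 2031 is a Tuesday, so Fridays fall on 4, 11, 18, 25; the last is April 25.
1 October 2031 is a Wednesday, so the first Sunday is October 5 and the second is October 12.
At the standard offset (UTC+05:30), 13:15 UTC + 5h30m = 18:45 Dorium standard time.
The standard-time date in Dorium, 13 September 2031, lies within the daylight-saving period (25 April – 12 October), so Dorium is on daylight time, UTC+06:30.
13:15 UTC + 6h30m = 19:45 Dorium.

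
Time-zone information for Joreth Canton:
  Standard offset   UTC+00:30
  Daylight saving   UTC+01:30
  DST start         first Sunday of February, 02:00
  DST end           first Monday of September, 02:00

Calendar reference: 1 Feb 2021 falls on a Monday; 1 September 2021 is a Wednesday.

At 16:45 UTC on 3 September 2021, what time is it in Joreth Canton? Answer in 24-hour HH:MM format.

1 February 2021 is a Monday, so the first Sunday is February 7.
1 September 2021 is a Wednesday, so the first Monday is September 6.
At the standard offset (UTC+00:30), 16:45 UTC + 0h30m = 17:15 Joreth Canton standard time.
The standard-time date in Joreth Canton, 3 September 2021, falls between 7 February and 6 September, so daylight saving is in effect and Joreth Canton is at UTC+01:30.
16:45 UTC + 1h30m = 18:15 local.

18:15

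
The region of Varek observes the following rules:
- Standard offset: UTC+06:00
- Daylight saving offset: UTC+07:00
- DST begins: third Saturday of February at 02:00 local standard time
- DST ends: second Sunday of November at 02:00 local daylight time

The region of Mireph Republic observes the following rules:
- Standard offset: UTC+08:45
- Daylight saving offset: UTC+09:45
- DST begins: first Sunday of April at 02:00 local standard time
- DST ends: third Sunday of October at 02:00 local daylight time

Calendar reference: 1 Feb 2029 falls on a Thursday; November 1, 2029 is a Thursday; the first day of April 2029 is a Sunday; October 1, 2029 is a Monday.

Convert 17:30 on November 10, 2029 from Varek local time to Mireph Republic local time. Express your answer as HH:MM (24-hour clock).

19:15

1 February 2029 is a Thursday, so the first Saturday is February 3 and the third is February 17.
1 November 2029 is a Thursday, so the first Sunday is November 4 and the second is November 11.
November 10, 2029 falls between 17 February and 11 November, so daylight saving is in effect and Varek is at UTC+07:00.
17:30 Varek − 7h = 10:30 UTC.
1 April 2029 is a Sunday, so the first Sunday is April 1.
1 October 2029 is a Monday, so the first Sunday is October 7 and the third is October 21.
At the standard offset (UTC+08:45), 10:30 UTC + 8h45m = 19:15 Mireph Republic standard time.
Daylight saving runs 1 April – 21 October; the standard-time date in Mireph Republic, November 10, 2029, is outside that window, so Mireph Republic is on standard time at UTC+08:45.
10:30 UTC + 8h45m = 19:15 Mireph Republic.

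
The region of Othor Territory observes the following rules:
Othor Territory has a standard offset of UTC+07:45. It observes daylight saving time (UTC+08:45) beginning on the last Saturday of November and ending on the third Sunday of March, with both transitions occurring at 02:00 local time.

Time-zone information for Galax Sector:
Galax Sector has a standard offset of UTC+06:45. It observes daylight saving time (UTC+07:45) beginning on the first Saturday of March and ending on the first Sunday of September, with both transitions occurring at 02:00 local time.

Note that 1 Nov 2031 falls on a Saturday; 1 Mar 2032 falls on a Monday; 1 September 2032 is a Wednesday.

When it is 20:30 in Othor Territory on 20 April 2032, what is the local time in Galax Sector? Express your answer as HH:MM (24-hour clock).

20:30

1 November 2031 is a Saturday, so Saturdays fall on 1, 8, 15, 22, 29; the last is November 29.
1 March 2032 is a Monday, so the first Sunday is March 7 and the third is March 21.
Daylight saving runs 29 November 2031 – 21 March 2032; 20 April 2032 is outside that window, so Othor Territory is on standard time at UTC+07:45.
20:30 Othor Territory − 7h45m = 12:45 UTC.
1 March 2032 is a Monday, so the first Saturday is March 6.
1 September 2032 is a Wednesday, so the first Sunday is September 5.
At the standard offset (UTC+06:45), 12:45 UTC + 6h45m = 19:30 Galax Sector standard time.
The standard-time date in Galax Sector, 20 April 2032, falls between 6 March and 5 September, so daylight saving is in effect and Galax Sector is at UTC+07:45.
12:45 UTC + 7h45m = 20:30 Galax Sector.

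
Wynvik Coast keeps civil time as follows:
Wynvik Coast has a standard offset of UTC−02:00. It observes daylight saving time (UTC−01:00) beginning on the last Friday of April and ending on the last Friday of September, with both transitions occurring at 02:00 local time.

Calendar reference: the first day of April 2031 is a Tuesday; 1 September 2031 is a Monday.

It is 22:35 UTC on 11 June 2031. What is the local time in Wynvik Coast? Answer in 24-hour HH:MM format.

21:35

1 April 2031 is a Tuesday, so Fridays fall on 4, 11, 18, 25; the last is April 25.
1 September 2031 is a Monday, so Fridays fall on 5, 12, 19, 26; the last is September 26.
At the standard offset (UTC−02:00), 22:35 UTC − 2h = 20:35 Wynvik Coast standard time.
The standard-time date in Wynvik Coast, 11 June 2031, falls between 25 April and 26 September, so daylight saving is in effect and Wynvik Coast is at UTC−01:00.
22:35 UTC − 1h = 21:35 local.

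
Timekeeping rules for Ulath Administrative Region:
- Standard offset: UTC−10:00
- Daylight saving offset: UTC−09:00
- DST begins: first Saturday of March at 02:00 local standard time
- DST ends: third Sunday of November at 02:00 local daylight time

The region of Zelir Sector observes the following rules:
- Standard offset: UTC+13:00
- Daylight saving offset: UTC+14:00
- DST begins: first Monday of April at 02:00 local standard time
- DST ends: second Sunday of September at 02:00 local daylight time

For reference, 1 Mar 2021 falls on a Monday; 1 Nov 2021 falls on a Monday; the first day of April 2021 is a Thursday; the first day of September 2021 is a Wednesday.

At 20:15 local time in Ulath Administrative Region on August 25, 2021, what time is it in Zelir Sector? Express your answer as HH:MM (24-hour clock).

19:15

1 March 2021 is a Monday, so the first Saturday is March 6.
1 November 2021 is a Monday, so the first Sunday is November 7 and the third is November 21.
August 25, 2021 lies within the daylight-saving period (6 March – 21 November), so Ulath Administrative Region is on daylight time, UTC−09:00.
20:15 Ulath Administrative Region + 9h = 05:15 UTC (rolling into the next day, 26 August 2021).
1 April 2021 is a Thursday, so the first Monday is April 5.
1 September 2021 is a Wednesday, so the first Sunday is September 5 and the second is September 12.
At the standard offset (UTC+13:00), 05:15 UTC + 13h = 18:15 Zelir Sector standard time.
The standard-time date in Zelir Sector, August 26, 2021, lies within the daylight-saving period (5 April – 12 September), so Zelir Sector is on daylight time, UTC+14:00.
05:15 UTC + 14h = 19:15 Zelir Sector.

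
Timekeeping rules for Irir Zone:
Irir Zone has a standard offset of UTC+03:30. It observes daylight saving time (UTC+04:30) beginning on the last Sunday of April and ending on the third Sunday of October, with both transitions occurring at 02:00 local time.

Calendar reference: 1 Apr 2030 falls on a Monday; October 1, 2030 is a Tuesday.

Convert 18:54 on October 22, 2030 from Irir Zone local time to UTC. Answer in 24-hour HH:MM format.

15:24

1 April 2030 is a Monday, so Sundays fall on 7, 14, 21, 28; the last is April 28.
1 October 2030 is a Tuesday, so the first Sunday is October 6 and the third is October 20.
October 22, 2030 does not fall between 28 April and 20 October, so daylight saving is not in effect and Irir Zone is at UTC+03:30.
18:54 local − 3h30m = 15:24 UTC.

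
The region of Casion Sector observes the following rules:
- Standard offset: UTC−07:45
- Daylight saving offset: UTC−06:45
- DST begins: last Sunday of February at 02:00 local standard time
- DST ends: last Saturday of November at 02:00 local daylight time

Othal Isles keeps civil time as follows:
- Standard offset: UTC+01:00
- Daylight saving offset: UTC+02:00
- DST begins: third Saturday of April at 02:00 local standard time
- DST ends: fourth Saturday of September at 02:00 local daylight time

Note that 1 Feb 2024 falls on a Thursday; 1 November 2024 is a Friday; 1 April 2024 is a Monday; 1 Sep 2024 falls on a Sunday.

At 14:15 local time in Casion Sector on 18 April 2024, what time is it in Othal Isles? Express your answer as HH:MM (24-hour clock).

22:00

1 February 2024 is a Thursday, so Sundays fall on 4, 11, 18, 25; the last is February 25.
1 November 2024 is a Friday, so Saturdays fall on 2, 9, 16, 23, 30; the last is November 30.
18 April 2024 lies within the daylight-saving period (25 February – 30 November), so Casion Sector is on daylight time, UTC−06:45.
14:15 Casion Sector + 6h45m = 21:00 UTC.
1 April 2024 is a Monday, so the first Saturday is April 6 and the third is April 20.
1 September 2024 is a Sunday, so the first Saturday is September 7 and the fourth is September 28.
At the standard offset (UTC+01:00), 21:00 UTC + 1h = 22:00 Othal Isles standard time.
Daylight saving runs 20 April – 28 September; the standard-time date in Othal Isles, 18 April 2024, is outside that window, so Othal Isles is on standard time at UTC+01:00.
21:00 UTC + 1h = 22:00 Othal Isles.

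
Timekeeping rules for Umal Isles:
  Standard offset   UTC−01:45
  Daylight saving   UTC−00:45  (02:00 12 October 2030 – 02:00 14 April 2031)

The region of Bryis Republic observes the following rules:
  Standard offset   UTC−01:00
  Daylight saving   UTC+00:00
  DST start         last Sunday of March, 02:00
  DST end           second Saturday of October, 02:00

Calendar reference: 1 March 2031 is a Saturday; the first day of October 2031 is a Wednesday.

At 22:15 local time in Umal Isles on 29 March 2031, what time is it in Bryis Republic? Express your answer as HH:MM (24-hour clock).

22:00

29 March 2031 falls between 12 October 2030 and 14 April 2031, so daylight saving is in effect and Umal Isles is at UTC−00:45.
22:15 Umal Isles + 0h45m = 23:00 UTC.
1 March 2031 is a Saturday, so Sundays fall on 2, 9, 16, 23, 30; the last is March 30.
1 October 2031 is a Wednesday, so the first Saturday is October 4 and the second is October 11.
At the standard offset (UTC−01:00), 23:00 UTC − 1h = 22:00 Bryis Republic standard time.
Daylight saving runs 30 March – 11 October; the standard-time date in Bryis Republic, 29 March 2031, is outside that window, so Bryis Republic is on standard time at UTC−01:00.
23:00 UTC − 1h = 22:00 Bryis Republic.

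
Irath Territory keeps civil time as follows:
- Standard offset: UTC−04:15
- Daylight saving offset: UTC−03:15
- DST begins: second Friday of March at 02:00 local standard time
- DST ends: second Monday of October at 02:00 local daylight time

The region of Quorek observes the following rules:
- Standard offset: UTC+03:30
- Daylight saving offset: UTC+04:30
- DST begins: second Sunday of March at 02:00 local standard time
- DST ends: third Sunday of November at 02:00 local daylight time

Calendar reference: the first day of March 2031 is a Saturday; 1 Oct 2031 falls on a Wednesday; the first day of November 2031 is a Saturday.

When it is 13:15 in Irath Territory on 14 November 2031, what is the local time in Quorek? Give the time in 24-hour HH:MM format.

22:00

1 March 2031 is a Saturday, so the first Friday is March 7 and the second is March 14.
1 October 2031 is a Wednesday, so the first Monday is October 6 and the second is October 13.
14 November 2031 does not fall between 14 March and 13 October, so daylight saving is not in effect and Irath Territory is at UTC−04:15.
13:15 Irath Territory + 4h15m = 17:30 UTC.
1 March 2031 is a Saturday, so the first Sunday is March 2 and the second is March 9.
1 November 2031 is a Saturday, so the first Sunday is November 2 and the third is November 16.
At the standard offset (UTC+03:30), 17:30 UTC + 3h30m = 21:00 Quorek standard time.
The standard-time date in Quorek, 14 November 2031, falls between 9 March and 16 November, so daylight saving is in effect and Quorek is at UTC+04:30.
17:30 UTC + 4h30m = 22:00 Quorek.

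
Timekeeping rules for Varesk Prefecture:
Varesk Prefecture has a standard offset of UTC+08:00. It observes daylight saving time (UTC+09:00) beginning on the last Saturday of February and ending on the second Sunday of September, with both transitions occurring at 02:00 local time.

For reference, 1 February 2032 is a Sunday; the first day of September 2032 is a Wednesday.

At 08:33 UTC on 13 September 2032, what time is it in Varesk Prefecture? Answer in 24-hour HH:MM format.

1 February 2032 is a Sunday, so Saturdays fall on 7, 14, 21, 28; the last is February 28.
1 September 2032 is a Wednesday, so the first Sunday is September 5 and the second is September 12.
At the standard offset (UTC+08:00), 08:33 UTC + 8h = 16:33 Varesk Prefecture standard time.
The standard-time date in Varesk Prefecture, 13 September 2032, does not fall between 28 February and 12 September, so daylight saving is not in effect and Varesk Prefecture is at UTC+08:00.
08:33 UTC + 8h = 16:33 local.

16:33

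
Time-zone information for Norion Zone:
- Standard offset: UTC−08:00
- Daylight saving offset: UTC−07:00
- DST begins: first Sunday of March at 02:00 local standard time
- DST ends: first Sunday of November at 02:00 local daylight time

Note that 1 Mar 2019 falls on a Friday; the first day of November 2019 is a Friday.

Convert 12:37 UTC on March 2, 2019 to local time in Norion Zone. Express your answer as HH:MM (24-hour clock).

04:37

1 March 2019 is a Friday, so the first Sunday is March 3.
1 November 2019 is a Friday, so the first Sunday is November 3.
At the standard offset (UTC−08:00), 12:37 UTC − 8h = 04:37 Norion Zone standard time.
The standard-time date in Norion Zone, March 2, 2019, does not fall between 3 March and 3 November, so daylight saving is not in effect and Norion Zone is at UTC−08:00.
12:37 UTC − 8h = 04:37 local.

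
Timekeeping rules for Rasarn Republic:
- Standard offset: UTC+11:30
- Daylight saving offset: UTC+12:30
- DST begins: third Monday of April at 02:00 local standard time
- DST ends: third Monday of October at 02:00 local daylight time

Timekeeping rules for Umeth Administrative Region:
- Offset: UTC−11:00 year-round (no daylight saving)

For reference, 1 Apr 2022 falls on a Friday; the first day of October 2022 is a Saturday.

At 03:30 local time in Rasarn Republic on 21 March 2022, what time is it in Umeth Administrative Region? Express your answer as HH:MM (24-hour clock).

1 April 2022 is a Friday, so the first Monday is April 4 and the third is April 18.
1 October 2022 is a Saturday, so the first Monday is October 3 and the third is October 17.
21 March 2022 is outside the daylight-saving period (18 April – 17 October), so Rasarn Republic is on standard time, UTC+11:30.
03:30 Rasarn Republic − 11h30m = 16:00 UTC (rolling into the previous day, 20 March 2022).
Umeth Administrative Region stays on UTC−11:00 all year.
16:00 UTC − 11h = 05:00 Umeth Administrative Region.

05:00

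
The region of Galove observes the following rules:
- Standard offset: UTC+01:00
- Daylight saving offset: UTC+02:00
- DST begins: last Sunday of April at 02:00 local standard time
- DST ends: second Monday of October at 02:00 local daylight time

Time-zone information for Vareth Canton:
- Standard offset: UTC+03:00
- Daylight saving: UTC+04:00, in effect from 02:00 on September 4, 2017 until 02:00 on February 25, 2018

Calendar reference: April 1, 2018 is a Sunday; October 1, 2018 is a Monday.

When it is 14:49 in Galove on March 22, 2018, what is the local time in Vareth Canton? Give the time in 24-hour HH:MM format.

1 April 2018 is a Sunday, so Sundays fall on 1, 8, 15, 22, 29; the last is April 29.
1 October 2018 is a Monday, so the first Monday is October 1 and the second is October 8.
March 22, 2018 is outside the daylight-saving period (29 April – 8 October), so Galove is on standard time, UTC+01:00.
14:49 Galove − 1h = 13:49 UTC.
At the standard offset (UTC+03:00), 13:49 UTC + 3h = 16:49 Vareth Canton standard time.
The standard-time date in Vareth Canton, March 22, 2018, does not fall between 4 September 2017 and 25 February 2018, so daylight saving is not in effect and Vareth Canton is at UTC+03:00.
13:49 UTC + 3h = 16:49 Vareth Canton.

16:49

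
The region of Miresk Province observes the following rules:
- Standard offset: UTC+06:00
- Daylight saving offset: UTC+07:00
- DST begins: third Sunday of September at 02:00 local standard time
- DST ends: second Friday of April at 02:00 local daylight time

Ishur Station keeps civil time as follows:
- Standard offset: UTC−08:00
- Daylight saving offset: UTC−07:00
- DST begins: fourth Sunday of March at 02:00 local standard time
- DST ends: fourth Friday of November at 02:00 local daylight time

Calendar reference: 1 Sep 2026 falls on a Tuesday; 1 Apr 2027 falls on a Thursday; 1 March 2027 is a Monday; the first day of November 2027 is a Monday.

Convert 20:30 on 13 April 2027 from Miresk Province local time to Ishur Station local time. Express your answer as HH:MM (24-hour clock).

07:30

1 September 2026 is a Tuesday, so the first Sunday is September 6 and the third is September 20.
1 April 2027 is a Thursday, so the first Friday is April 2 and the second is April 9.
13 April 2027 is outside the daylight-saving period (20 September 2026 – 9 April 2027), so Miresk Province is on standard time, UTC+06:00.
20:30 Miresk Province − 6h = 14:30 UTC.
1 March 2027 is a Monday, so the first Sunday is March 7 and the fourth is March 28.
1 November 2027 is a Monday, so the first Friday is November 5 and the fourth is November 26.
At the standard offset (UTC−08:00), 14:30 UTC − 8h = 06:30 Ishur Station standard time.
Daylight saving runs 28 March – 26 November; the standard-time date in Ishur Station, 13 April 2027, is inside that window, so Ishur Station is at UTC−07:00.
14:30 UTC − 7h = 07:30 Ishur Station.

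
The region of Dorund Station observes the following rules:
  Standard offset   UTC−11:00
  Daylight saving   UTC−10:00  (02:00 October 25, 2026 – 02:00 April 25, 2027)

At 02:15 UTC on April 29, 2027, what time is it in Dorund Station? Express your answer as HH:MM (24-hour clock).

At the standard offset (UTC−11:00), 02:15 UTC − 11h = 15:15 Dorund Station standard time (rolling into the previous day, 28 April 2027).
The standard-time date in Dorund Station, April 28, 2027, is outside the daylight-saving period (25 October 2026 – 25 April 2027), so Dorund Station is on standard time, UTC−11:00.
02:15 UTC − 11h = 15:15 local (rolling into the previous day, 28 April 2027).

15:15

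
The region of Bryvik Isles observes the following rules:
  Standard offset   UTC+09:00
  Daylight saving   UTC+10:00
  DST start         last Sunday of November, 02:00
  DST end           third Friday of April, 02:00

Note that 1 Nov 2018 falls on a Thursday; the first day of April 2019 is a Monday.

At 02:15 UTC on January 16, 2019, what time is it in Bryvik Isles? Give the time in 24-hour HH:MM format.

1 November 2018 is a Thursday, so Sundays fall on 4, 11, 18, 25; the last is November 25.
1 April 2019 is a Monday, so the first Friday is April 5 and the third is April 19.
At the standard offset (UTC+09:00), 02:15 UTC + 9h = 11:15 Bryvik Isles standard time.
Daylight saving runs 25 November 2018 – 19 April 2019; the standard-time date in Bryvik Isles, January 16, 2019, is inside that window, so Bryvik Isles is at UTC+10:00.
02:15 UTC + 10h = 12:15 local.

12:15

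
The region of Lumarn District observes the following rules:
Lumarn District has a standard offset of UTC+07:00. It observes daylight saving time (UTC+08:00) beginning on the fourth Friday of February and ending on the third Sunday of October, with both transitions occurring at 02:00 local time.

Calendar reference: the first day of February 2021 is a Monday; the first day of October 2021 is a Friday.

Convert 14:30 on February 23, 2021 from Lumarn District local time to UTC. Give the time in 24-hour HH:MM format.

07:30

1 February 2021 is a Monday, so the first Friday is February 5 and the fourth is February 26.
1 October 2021 is a Friday, so the first Sunday is October 3 and the third is October 17.
February 23, 2021 is outside the daylight-saving period (26 February – 17 October), so Lumarn District is on standard time, UTC+07:00.
14:30 local − 7h = 07:30 UTC.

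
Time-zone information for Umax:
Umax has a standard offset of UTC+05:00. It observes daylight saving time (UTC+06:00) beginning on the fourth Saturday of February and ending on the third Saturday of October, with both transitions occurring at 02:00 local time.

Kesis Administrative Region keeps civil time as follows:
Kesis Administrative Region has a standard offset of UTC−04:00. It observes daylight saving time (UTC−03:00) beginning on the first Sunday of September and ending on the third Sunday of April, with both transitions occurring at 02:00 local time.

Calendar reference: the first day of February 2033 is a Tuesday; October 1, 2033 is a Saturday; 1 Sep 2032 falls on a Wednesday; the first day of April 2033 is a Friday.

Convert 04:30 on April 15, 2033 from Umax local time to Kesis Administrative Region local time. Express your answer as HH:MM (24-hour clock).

19:30

1 February 2033 is a Tuesday, so the first Saturday is February 5 and the fourth is February 26.
1 October 2033 is a Saturday, so the first Saturday is October 1 and the third is October 15.
Daylight saving runs 26 February – 15 October; April 15, 2033 is inside that window, so Umax is at UTC+06:00.
04:30 Umax − 6h = 22:30 UTC (rolling into the previous day, 14 April 2033).
1 September 2032 is a Wednesday, so the first Sunday is September 5.
1 April 2033 is a Friday, so the first Sunday is April 3 and the third is April 17.
At the standard offset (UTC−04:00), 22:30 UTC − 4h = 18:30 Kesis Administrative Region standard time.
The standard-time date in Kesis Administrative Region, April 14, 2033, lies within the daylight-saving period (5 September 2032 – 17 April 2033), so Kesis Administrative Region is on daylight time, UTC−03:00.
22:30 UTC − 3h = 19:30 Kesis Administrative Region.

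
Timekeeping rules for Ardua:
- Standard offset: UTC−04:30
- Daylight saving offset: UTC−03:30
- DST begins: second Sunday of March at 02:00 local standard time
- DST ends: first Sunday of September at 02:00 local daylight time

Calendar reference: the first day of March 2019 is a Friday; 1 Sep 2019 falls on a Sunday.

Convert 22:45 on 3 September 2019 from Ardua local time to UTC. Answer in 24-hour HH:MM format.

1 March 2019 is a Friday, so the first Sunday is March 3 and the second is March 10.
1 September 2019 is a Sunday, so the first Sunday is September 1.
3 September 2019 is outside the daylight-saving period (10 March – 1 September), so Ardua is on standard time, UTC−04:30.
22:45 local + 4h30m = 03:15 UTC (rolling into the next day, 4 September 2019).

03:15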